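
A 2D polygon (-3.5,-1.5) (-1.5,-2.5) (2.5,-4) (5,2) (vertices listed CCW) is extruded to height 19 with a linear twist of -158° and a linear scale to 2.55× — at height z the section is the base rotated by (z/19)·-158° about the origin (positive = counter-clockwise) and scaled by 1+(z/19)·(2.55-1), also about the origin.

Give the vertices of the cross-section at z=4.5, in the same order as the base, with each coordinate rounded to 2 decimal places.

Cross-section at z=4.5: (-5.05,1.28) (-3.71,-1.47) (-0.61,-6.42) (7.09,-1.98)

t = z/height = 4.5/19 = 0.236842
s = 1 + (scale-1)·z/height = 1 + (2.55-1)·4.5/19 = 1.367105
θ = twist·z/height = -158°·4.5/19 = -37.4211° = -0.653121 rad
cos θ = 0.794191, sin θ = -0.607668 (intermediates below are computed at full precision and shown rounded to 5 d.p.)
v1: (-3.5,-1.5) → rotate → (-3.69117,0.93555) → ×s → (-5.04622,1.27900) → (-5.05,1.28)
v2: (-1.5,-2.5) → rotate → (-2.71046,-1.07398) → ×s → (-3.70548,-1.46824) → (-3.71,-1.47)
v3: (2.5,-4) → rotate → (-0.44519,-4.69593) → ×s → (-0.60862,-6.41984) → (-0.61,-6.42)
v4: (5,2) → rotate → (5.18629,-1.44996) → ×s → (7.09021,-1.98224) → (7.09,-1.98)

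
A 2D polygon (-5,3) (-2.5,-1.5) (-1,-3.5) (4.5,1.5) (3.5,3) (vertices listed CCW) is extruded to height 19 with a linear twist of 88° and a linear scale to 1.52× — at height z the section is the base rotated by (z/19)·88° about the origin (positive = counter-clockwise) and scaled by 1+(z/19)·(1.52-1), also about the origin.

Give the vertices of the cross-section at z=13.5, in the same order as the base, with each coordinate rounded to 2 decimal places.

Cross-section at z=13.5: (-6.80,-4.18) (0.24,-3.99) (3.62,-3.43) (1.02,6.42) (-1.43,6.15)

t = z/height = 13.5/19 = 0.710526
s = 1 + (scale-1)·z/height = 1 + (1.52-1)·13.5/19 = 1.369474
θ = twist·z/height = 88°·13.5/19 = 62.5263° = 1.091290 rad
cos θ = 0.461341, sin θ = 0.887223 (intermediates below are computed at full precision and shown rounded to 5 d.p.)
v1: (-5,3) → rotate → (-4.96837,-3.05209) → ×s → (-6.80406,-4.17976) → (-6.80,-4.18)
v2: (-2.5,-1.5) → rotate → (0.17748,-2.91007) → ×s → (0.24306,-3.98526) → (0.24,-3.99)
v3: (-1,-3.5) → rotate → (2.64394,-2.50192) → ×s → (3.62080,-3.42631) → (3.62,-3.43)
v4: (4.5,1.5) → rotate → (0.74520,4.68451) → ×s → (1.02053,6.41532) → (1.02,6.42)
v5: (3.5,3) → rotate → (-1.04697,4.48930) → ×s → (-1.43380,6.14798) → (-1.43,6.15)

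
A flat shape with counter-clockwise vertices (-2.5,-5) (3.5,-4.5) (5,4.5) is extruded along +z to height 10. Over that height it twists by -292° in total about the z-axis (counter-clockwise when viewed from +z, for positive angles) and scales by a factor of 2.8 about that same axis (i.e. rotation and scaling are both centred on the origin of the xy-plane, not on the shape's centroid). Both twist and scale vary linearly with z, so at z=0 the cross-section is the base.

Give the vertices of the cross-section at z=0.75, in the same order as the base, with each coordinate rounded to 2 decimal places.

t = z/height = 0.75/10 = 0.075
s = 1 + (scale-1)·z/height = 1 + (2.8-1)·0.75/10 = 1.135000
θ = twist·z/height = -292°·0.75/10 = -21.9000° = -0.382227 rad
cos θ = 0.927836, sin θ = -0.372988 (intermediates below are computed at full precision and shown rounded to 5 d.p.)
v1: (-2.5,-5) → rotate → (-4.18453,-3.70671) → ×s → (-4.74944,-4.20712) → (-4.75,-4.21)
v2: (3.5,-4.5) → rotate → (1.56898,-5.48072) → ×s → (1.78079,-6.22062) → (1.78,-6.22)
v3: (5,4.5) → rotate → (6.31763,2.31032) → ×s → (7.17051,2.62222) → (7.17,2.62)

Cross-section at z=0.75: (-4.75,-4.21) (1.78,-6.22) (7.17,2.62)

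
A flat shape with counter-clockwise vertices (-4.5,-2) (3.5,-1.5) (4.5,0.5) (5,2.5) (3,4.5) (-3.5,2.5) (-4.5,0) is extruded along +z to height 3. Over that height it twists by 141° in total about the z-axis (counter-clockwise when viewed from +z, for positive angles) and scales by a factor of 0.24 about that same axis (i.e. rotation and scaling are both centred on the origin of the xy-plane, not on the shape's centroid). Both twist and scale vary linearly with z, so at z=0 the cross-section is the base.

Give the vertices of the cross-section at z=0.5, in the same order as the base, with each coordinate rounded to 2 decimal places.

t = z/height = 0.5/3 = 0.166667
s = 1 + (scale-1)·z/height = 1 + (0.24-1)·0.5/3 = 0.873333
θ = twist·z/height = 141°·0.5/3 = 23.5000° = 0.410152 rad
cos θ = 0.917060, sin θ = 0.398749 (intermediates below are computed at full precision and shown rounded to 5 d.p.)
v1: (-4.5,-2) → rotate → (-3.32927,-3.62849) → ×s → (-2.90756,-3.16888) → (-2.91,-3.17)
v2: (3.5,-1.5) → rotate → (3.80783,0.02003) → ×s → (3.32551,0.01749) → (3.33,0.02)
v3: (4.5,0.5) → rotate → (3.92740,2.25290) → ×s → (3.42993,1.96753) → (3.43,1.97)
v4: (5,2.5) → rotate → (3.58843,4.28640) → ×s → (3.13389,3.74345) → (3.13,3.74)
v5: (3,4.5) → rotate → (0.95681,5.32302) → ×s → (0.83561,4.64877) → (0.84,4.65)
v6: (-3.5,2.5) → rotate → (-4.20658,0.89703) → ×s → (-3.67375,0.78340) → (-3.67,0.78)
v7: (-4.5,0) → rotate → (-4.12677,-1.79437) → ×s → (-3.60405,-1.56708) → (-3.60,-1.57)

Cross-section at z=0.5: (-2.91,-3.17) (3.33,0.02) (3.43,1.97) (3.13,3.74) (0.84,4.65) (-3.67,0.78) (-3.60,-1.57)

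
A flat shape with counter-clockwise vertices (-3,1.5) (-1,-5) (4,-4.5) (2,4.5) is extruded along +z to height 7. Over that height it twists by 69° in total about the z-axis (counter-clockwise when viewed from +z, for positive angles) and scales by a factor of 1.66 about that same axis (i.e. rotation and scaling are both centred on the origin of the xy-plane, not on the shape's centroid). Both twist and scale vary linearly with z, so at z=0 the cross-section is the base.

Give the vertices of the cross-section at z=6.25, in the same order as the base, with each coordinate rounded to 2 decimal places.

t = z/height = 6.25/7 = 0.892857
s = 1 + (scale-1)·z/height = 1 + (1.66-1)·6.25/7 = 1.589286
θ = twist·z/height = 69°·6.25/7 = 61.6071° = 1.075247 rad
cos θ = 0.475515, sin θ = 0.879708 (intermediates below are computed at full precision and shown rounded to 5 d.p.)
v1: (-3,1.5) → rotate → (-2.74611,-1.92585) → ×s → (-4.36435,-3.06073) → (-4.36,-3.06)
v2: (-1,-5) → rotate → (3.92302,-3.25728) → ×s → (6.23481,-5.17675) → (6.23,-5.18)
v3: (4,-4.5) → rotate → (5.86074,1.37902) → ×s → (9.31440,2.19165) → (9.31,2.19)
v4: (2,4.5) → rotate → (-3.00766,3.89923) → ×s → (-4.78003,6.19699) → (-4.78,6.20)

Cross-section at z=6.25: (-4.36,-3.06) (6.23,-5.18) (9.31,2.19) (-4.78,6.20)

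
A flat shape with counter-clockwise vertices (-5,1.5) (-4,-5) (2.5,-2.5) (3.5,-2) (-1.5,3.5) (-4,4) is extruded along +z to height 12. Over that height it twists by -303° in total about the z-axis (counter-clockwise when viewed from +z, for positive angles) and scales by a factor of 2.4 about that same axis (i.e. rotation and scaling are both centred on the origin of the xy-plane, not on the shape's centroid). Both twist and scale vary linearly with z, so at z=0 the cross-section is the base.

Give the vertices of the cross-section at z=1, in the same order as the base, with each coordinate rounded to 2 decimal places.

Cross-section at z=1: (-4.34,3.90) (-6.42,-3.14) (1.33,-3.72) (2.58,-3.69) (0.15,4.25) (-2.13,5.95)

t = z/height = 1/12 = 0.0833333
s = 1 + (scale-1)·z/height = 1 + (2.4-1)·1/12 = 1.116667
θ = twist·z/height = -303°·1/12 = -25.2500° = -0.440696 rad
cos θ = 0.904455, sin θ = -0.426569 (intermediates below are computed at full precision and shown rounded to 5 d.p.)
v1: (-5,1.5) → rotate → (-3.88242,3.48953) → ×s → (-4.33537,3.89664) → (-4.34,3.90)
v2: (-4,-5) → rotate → (-5.75066,-2.81600) → ×s → (-6.42158,-3.14453) → (-6.42,-3.14)
v3: (2.5,-2.5) → rotate → (1.19472,-3.32756) → ×s → (1.33410,-3.71578) → (1.33,-3.72)
v4: (3.5,-2) → rotate → (2.31246,-3.30190) → ×s → (2.58224,-3.68712) → (2.58,-3.69)
v5: (-1.5,3.5) → rotate → (0.13631,3.80545) → ×s → (0.15221,4.24941) → (0.15,4.25)
v6: (-4,4) → rotate → (-1.91155,5.32410) → ×s → (-2.13456,5.94524) → (-2.13,5.95)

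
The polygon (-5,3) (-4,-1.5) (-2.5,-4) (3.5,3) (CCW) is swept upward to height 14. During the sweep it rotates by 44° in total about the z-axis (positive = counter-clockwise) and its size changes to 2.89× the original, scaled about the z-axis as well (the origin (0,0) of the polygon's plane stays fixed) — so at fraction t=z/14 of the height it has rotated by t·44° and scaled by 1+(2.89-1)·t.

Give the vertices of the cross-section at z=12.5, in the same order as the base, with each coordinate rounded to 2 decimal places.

Cross-section at z=12.5: (-15.51,-2.27) (-5.77,-9.93) (1.61,-12.57) (2.18,12.20)

t = z/height = 12.5/14 = 0.892857
s = 1 + (scale-1)·z/height = 1 + (2.89-1)·12.5/14 = 2.687500
θ = twist·z/height = 44°·12.5/14 = 39.2857° = 0.685665 rad
cos θ = 0.773998, sin θ = 0.633188 (intermediates below are computed at full precision and shown rounded to 5 d.p.)
v1: (-5,3) → rotate → (-5.76955,-0.84395) → ×s → (-15.50568,-2.26810) → (-15.51,-2.27)
v2: (-4,-1.5) → rotate → (-2.14621,-3.69375) → ×s → (-5.76794,-9.92695) → (-5.77,-9.93)
v3: (-2.5,-4) → rotate → (0.59776,-4.67896) → ×s → (1.60647,-12.57471) → (1.61,-12.57)
v4: (3.5,3) → rotate → (0.80943,4.53815) → ×s → (2.17534,12.19628) → (2.18,12.20)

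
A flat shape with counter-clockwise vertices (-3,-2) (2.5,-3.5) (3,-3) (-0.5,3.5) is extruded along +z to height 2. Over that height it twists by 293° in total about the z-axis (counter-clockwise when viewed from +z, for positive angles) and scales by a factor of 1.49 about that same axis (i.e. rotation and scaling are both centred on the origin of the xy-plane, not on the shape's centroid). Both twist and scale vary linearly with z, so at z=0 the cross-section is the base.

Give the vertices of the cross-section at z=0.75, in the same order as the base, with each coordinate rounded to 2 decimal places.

t = z/height = 0.75/2 = 0.375
s = 1 + (scale-1)·z/height = 1 + (1.49-1)·0.75/2 = 1.183750
θ = twist·z/height = 293°·0.75/2 = 109.8750° = 1.917681 rad
cos θ = -0.339969, sin θ = 0.940437 (intermediates below are computed at full precision and shown rounded to 5 d.p.)
v1: (-3,-2) → rotate → (2.90078,-2.14137) → ×s → (3.43380,-2.53485) → (3.43,-2.53)
v2: (2.5,-3.5) → rotate → (2.44160,3.54098) → ×s → (2.89025,4.19164) → (2.89,4.19)
v3: (3,-3) → rotate → (1.80140,3.84122) → ×s → (2.13241,4.54704) → (2.13,4.55)
v4: (-0.5,3.5) → rotate → (-3.12154,-1.66011) → ×s → (-3.69513,-1.96516) → (-3.70,-1.97)

Cross-section at z=0.75: (3.43,-2.53) (2.89,4.19) (2.13,4.55) (-3.70,-1.97)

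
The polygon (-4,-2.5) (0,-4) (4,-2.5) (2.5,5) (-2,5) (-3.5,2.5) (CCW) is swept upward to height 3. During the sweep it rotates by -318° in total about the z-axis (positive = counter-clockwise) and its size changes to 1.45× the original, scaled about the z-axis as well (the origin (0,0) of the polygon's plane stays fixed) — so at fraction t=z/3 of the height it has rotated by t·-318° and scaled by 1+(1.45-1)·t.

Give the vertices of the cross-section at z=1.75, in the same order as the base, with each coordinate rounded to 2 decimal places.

Cross-section at z=1.75: (5.33,2.66) (0.48,5.03) (-4.72,3.63) (-3.75,-5.98) (1.91,-6.53) (4.10,-3.57)

t = z/height = 1.75/3 = 0.583333
s = 1 + (scale-1)·z/height = 1 + (1.45-1)·1.75/3 = 1.262500
θ = twist·z/height = -318°·1.75/3 = -185.5000° = -3.237586 rad
cos θ = -0.995396, sin θ = 0.095846 (intermediates below are computed at full precision and shown rounded to 5 d.p.)
v1: (-4,-2.5) → rotate → (4.22120,2.10511) → ×s → (5.32926,2.65770) → (5.33,2.66)
v2: (0,-4) → rotate → (0.38338,3.98158) → ×s → (0.48402,5.02675) → (0.48,5.03)
v3: (4,-2.5) → rotate → (-3.74197,2.87187) → ×s → (-4.72424,3.62574) → (-4.72,3.63)
v4: (2.5,5) → rotate → (-2.96772,-4.73737) → ×s → (-3.74675,-5.98093) → (-3.75,-5.98)
v5: (-2,5) → rotate → (1.51156,-5.16867) → ×s → (1.90835,-6.52545) → (1.91,-6.53)
v6: (-3.5,2.5) → rotate → (3.24427,-2.82395) → ×s → (4.09589,-3.56524) → (4.10,-3.57)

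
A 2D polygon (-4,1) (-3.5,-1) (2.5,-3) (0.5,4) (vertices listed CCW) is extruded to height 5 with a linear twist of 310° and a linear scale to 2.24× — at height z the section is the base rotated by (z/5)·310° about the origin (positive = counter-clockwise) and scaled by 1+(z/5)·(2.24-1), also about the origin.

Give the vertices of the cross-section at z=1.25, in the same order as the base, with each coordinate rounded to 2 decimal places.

t = z/height = 1.25/5 = 0.25
s = 1 + (scale-1)·z/height = 1 + (2.24-1)·1.25/5 = 1.310000
θ = twist·z/height = 310°·1.25/5 = 77.5000° = 1.352630 rad
cos θ = 0.216440, sin θ = 0.976296 (intermediates below are computed at full precision and shown rounded to 5 d.p.)
v1: (-4,1) → rotate → (-1.84205,-3.68874) → ×s → (-2.41309,-4.83226) → (-2.41,-4.83)
v2: (-3.5,-1) → rotate → (0.21876,-3.63348) → ×s → (0.28657,-4.75985) → (0.29,-4.76)
v3: (2.5,-3) → rotate → (3.46999,1.79142) → ×s → (4.54568,2.34676) → (4.55,2.35)
v4: (0.5,4) → rotate → (-3.79696,1.35391) → ×s → (-4.97402,1.77362) → (-4.97,1.77)

Cross-section at z=1.25: (-2.41,-4.83) (0.29,-4.76) (4.55,2.35) (-4.97,1.77)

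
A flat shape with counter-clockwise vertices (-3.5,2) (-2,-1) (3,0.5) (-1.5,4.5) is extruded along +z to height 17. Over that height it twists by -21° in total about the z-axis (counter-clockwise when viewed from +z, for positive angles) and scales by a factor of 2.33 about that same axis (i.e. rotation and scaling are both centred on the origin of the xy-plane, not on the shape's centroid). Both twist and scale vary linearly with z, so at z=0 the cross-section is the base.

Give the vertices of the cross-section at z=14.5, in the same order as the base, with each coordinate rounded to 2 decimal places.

Cross-section at z=14.5: (-5.80,6.36) (-4.72,-0.72) (6.42,-0.95) (-0.09,10.12)

t = z/height = 14.5/17 = 0.852941
s = 1 + (scale-1)·z/height = 1 + (2.33-1)·14.5/17 = 2.134412
θ = twist·z/height = -21°·14.5/17 = -17.9118° = -0.312619 rad
cos θ = 0.951531, sin θ = -0.307552 (intermediates below are computed at full precision and shown rounded to 5 d.p.)
v1: (-3.5,2) → rotate → (-2.71526,2.97949) → ×s → (-5.79547,6.35947) → (-5.80,6.36)
v2: (-2,-1) → rotate → (-2.21061,-0.33643) → ×s → (-4.71836,-0.71807) → (-4.72,-0.72)
v3: (3,0.5) → rotate → (3.00837,-0.44689) → ×s → (6.42110,-0.95385) → (6.42,-0.95)
v4: (-1.5,4.5) → rotate → (-0.04331,4.74322) → ×s → (-0.09245,10.12398) → (-0.09,10.12)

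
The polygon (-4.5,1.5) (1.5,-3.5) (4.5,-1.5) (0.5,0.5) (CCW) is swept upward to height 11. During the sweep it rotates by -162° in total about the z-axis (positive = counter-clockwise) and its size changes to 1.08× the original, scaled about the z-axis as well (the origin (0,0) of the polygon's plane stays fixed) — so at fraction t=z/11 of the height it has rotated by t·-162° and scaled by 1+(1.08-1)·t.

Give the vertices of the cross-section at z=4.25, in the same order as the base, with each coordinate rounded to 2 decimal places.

Cross-section at z=4.25: (-0.76,4.83) (-2.49,-3.03) (0.76,-4.83) (0.69,-0.22)

t = z/height = 4.25/11 = 0.386364
s = 1 + (scale-1)·z/height = 1 + (1.08-1)·4.25/11 = 1.030909
θ = twist·z/height = -162°·4.25/11 = -62.5909° = -1.092417 rad
cos θ = 0.460341, sin θ = -0.887742 (intermediates below are computed at full precision and shown rounded to 5 d.p.)
v1: (-4.5,1.5) → rotate → (-0.73992,4.68535) → ×s → (-0.76279,4.83017) → (-0.76,4.83)
v2: (1.5,-3.5) → rotate → (-2.41659,-2.94281) → ×s → (-2.49128,-3.03377) → (-2.49,-3.03)
v3: (4.5,-1.5) → rotate → (0.73992,-4.68535) → ×s → (0.76279,-4.83017) → (0.76,-4.83)
v4: (0.5,0.5) → rotate → (0.67404,-0.21370) → ×s → (0.69488,-0.22031) → (0.69,-0.22)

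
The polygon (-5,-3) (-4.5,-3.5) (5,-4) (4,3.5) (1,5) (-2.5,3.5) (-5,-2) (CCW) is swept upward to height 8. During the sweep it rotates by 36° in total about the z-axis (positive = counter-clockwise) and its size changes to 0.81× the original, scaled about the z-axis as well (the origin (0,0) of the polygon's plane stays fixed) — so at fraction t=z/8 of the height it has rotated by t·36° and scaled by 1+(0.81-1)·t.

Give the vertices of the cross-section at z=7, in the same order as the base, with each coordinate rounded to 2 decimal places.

Cross-section at z=7: (-2.25,-4.31) (-1.67,-4.45) (5.30,-0.67) (1.32,4.23) (-1.47,3.99) (-3.30,1.40) (-2.68,-3.60)

t = z/height = 7/8 = 0.875
s = 1 + (scale-1)·z/height = 1 + (0.81-1)·7/8 = 0.833750
θ = twist·z/height = 36°·7/8 = 31.5000° = 0.549779 rad
cos θ = 0.852640, sin θ = 0.522499 (intermediates below are computed at full precision and shown rounded to 5 d.p.)
v1: (-5,-3) → rotate → (-2.69571,-5.17041) → ×s → (-2.24754,-4.31083) → (-2.25,-4.31)
v2: (-4.5,-3.5) → rotate → (-2.00814,-5.33548) → ×s → (-1.67428,-4.44846) → (-1.67,-4.45)
v3: (5,-4) → rotate → (6.35320,-0.79807) → ×s → (5.29698,-0.66539) → (5.30,-0.67)
v4: (4,3.5) → rotate → (1.58182,5.07423) → ×s → (1.31884,4.23064) → (1.32,4.23)
v5: (1,5) → rotate → (-1.75985,4.78570) → ×s → (-1.46728,3.99008) → (-1.47,3.99)
v6: (-2.5,3.5) → rotate → (-3.96035,1.67799) → ×s → (-3.30194,1.39903) → (-3.30,1.40)
v7: (-5,-2) → rotate → (-3.21820,-4.31777) → ×s → (-2.68318,-3.59994) → (-2.68,-3.60)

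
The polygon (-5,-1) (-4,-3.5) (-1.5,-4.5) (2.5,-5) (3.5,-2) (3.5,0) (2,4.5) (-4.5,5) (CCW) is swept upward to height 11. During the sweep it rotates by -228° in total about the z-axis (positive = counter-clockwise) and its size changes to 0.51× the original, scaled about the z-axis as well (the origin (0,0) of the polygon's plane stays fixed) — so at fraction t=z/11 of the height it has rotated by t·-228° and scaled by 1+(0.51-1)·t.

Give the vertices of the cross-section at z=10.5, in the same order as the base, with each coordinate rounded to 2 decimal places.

Cross-section at z=10.5: (2.43,-1.20) (2.82,0.18) (2.09,1.41) (0.57,2.92) (-0.83,1.98) (-1.48,1.14) (-2.31,-1.25) (0.27,-3.57)

t = z/height = 10.5/11 = 0.954545
s = 1 + (scale-1)·z/height = 1 + (0.51-1)·10.5/11 = 0.532273
θ = twist·z/height = -228°·10.5/11 = -217.6364° = -3.798471 rad
cos θ = -0.791902, sin θ = 0.610648 (intermediates below are computed at full precision and shown rounded to 5 d.p.)
v1: (-5,-1) → rotate → (4.57016,-2.26134) → ×s → (2.43257,-1.20365) → (2.43,-1.20)
v2: (-4,-3.5) → rotate → (5.30488,0.32907) → ×s → (2.82364,0.17515) → (2.82,0.18)
v3: (-1.5,-4.5) → rotate → (3.93577,2.64759) → ×s → (2.09490,1.40924) → (2.09,1.41)
v4: (2.5,-5) → rotate → (1.07348,5.48613) → ×s → (0.57139,2.92012) → (0.57,2.92)
v5: (3.5,-2) → rotate → (-1.55036,3.72107) → ×s → (-0.82522,1.98063) → (-0.83,1.98)
v6: (3.5,0) → rotate → (-2.77166,2.13727) → ×s → (-1.47528,1.13761) → (-1.48,1.14)
v7: (2,4.5) → rotate → (-4.33172,-2.34226) → ×s → (-2.30566,-1.24672) → (-2.31,-1.25)
v8: (-4.5,5) → rotate → (0.51032,-6.70743) → ×s → (0.27163,-3.57018) → (0.27,-3.57)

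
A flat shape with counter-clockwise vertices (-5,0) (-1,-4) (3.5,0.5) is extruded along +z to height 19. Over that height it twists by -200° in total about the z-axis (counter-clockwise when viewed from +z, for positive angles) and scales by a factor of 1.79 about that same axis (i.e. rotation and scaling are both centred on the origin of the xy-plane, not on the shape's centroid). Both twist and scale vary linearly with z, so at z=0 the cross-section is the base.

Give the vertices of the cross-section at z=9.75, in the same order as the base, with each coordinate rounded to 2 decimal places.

Cross-section at z=9.75: (1.54,6.86) (-5.18,2.60) (-0.39,-4.95)

t = z/height = 9.75/19 = 0.513158
s = 1 + (scale-1)·z/height = 1 + (1.79-1)·9.75/19 = 1.405395
θ = twist·z/height = -200°·9.75/19 = -102.6316° = -1.791259 rad
cos θ = -0.218681, sin θ = -0.975796 (intermediates below are computed at full precision and shown rounded to 5 d.p.)
v1: (-5,0) → rotate → (1.09341,4.87898) → ×s → (1.53667,6.85690) → (1.54,6.86)
v2: (-1,-4) → rotate → (-3.68450,1.85052) → ×s → (-5.17818,2.60071) → (-5.18,2.60)
v3: (3.5,0.5) → rotate → (-0.27749,-3.52463) → ×s → (-0.38998,-4.95349) → (-0.39,-4.95)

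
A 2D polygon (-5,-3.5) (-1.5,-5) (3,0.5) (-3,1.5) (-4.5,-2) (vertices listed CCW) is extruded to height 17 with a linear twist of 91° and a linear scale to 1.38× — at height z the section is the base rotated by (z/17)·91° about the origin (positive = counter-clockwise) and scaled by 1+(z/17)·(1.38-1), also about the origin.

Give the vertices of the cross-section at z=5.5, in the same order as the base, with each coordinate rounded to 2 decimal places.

Cross-section at z=5.5: (-2.96,-6.18) (1.29,-5.72) (2.66,2.14) (-3.76,-0.19) (-3.30,-4.44)

t = z/height = 5.5/17 = 0.323529
s = 1 + (scale-1)·z/height = 1 + (1.38-1)·5.5/17 = 1.122941
θ = twist·z/height = 91°·5.5/17 = 29.4412° = 0.513845 rad
cos θ = 0.870861, sin θ = 0.491530 (intermediates below are computed at full precision and shown rounded to 5 d.p.)
v1: (-5,-3.5) → rotate → (-2.63395,-5.50566) → ×s → (-2.95777,-6.18253) → (-2.96,-6.18)
v2: (-1.5,-5) → rotate → (1.15136,-5.09160) → ×s → (1.29291,-5.71757) → (1.29,-5.72)
v3: (3,0.5) → rotate → (2.36682,1.91002) → ×s → (2.65780,2.14484) → (2.66,2.14)
v4: (-3,1.5) → rotate → (-3.34988,-0.16830) → ×s → (-3.76171,-0.18899) → (-3.76,-0.19)
v5: (-4.5,-2) → rotate → (-2.93581,-3.95361) → ×s → (-3.29675,-4.43967) → (-3.30,-4.44)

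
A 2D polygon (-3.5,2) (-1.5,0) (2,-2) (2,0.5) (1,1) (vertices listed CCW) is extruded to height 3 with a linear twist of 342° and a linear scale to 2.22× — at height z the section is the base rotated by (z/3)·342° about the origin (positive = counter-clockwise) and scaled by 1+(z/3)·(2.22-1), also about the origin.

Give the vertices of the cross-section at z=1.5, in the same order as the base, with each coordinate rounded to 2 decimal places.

t = z/height = 1.5/3 = 0.5
s = 1 + (scale-1)·z/height = 1 + (2.22-1)·1.5/3 = 1.610000
θ = twist·z/height = 342°·1.5/3 = 171.0000° = 2.984513 rad
cos θ = -0.987688, sin θ = 0.156434 (intermediates below are computed at full precision and shown rounded to 5 d.p.)
v1: (-3.5,2) → rotate → (3.14404,-2.52290) → ×s → (5.06190,-4.06186) → (5.06,-4.06)
v2: (-1.5,0) → rotate → (1.48153,-0.23465) → ×s → (2.38527,-0.37779) → (2.39,-0.38)
v3: (2,-2) → rotate → (-1.66251,2.28825) → ×s → (-2.67664,3.68408) → (-2.68,3.68)
v4: (2,0.5) → rotate → (-2.05359,-0.18098) → ×s → (-3.30629,-0.29137) → (-3.31,-0.29)
v5: (1,1) → rotate → (-1.14412,-0.83125) → ×s → (-1.84204,-1.33832) → (-1.84,-1.34)

Cross-section at z=1.5: (5.06,-4.06) (2.39,-0.38) (-2.68,3.68) (-3.31,-0.29) (-1.84,-1.34)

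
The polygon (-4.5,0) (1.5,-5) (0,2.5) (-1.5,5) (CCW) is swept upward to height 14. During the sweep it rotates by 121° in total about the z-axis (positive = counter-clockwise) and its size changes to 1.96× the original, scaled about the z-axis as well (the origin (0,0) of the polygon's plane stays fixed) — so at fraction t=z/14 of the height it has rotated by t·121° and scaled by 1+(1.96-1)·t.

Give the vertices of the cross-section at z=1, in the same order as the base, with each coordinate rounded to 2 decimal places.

Cross-section at z=1: (-4.75,-0.72) (2.39,-5.04) (-0.40,2.64) (-2.39,5.04)

t = z/height = 1/14 = 0.0714286
s = 1 + (scale-1)·z/height = 1 + (1.96-1)·1/14 = 1.068571
θ = twist·z/height = 121°·1/14 = 8.6429° = 0.150846 rad
cos θ = 0.988644, sin θ = 0.150275 (intermediates below are computed at full precision and shown rounded to 5 d.p.)
v1: (-4.5,0) → rotate → (-4.44890,-0.67624) → ×s → (-4.75397,-0.72261) → (-4.75,-0.72)
v2: (1.5,-5) → rotate → (2.23434,-4.71781) → ×s → (2.38755,-5.04132) → (2.39,-5.04)
v3: (0,2.5) → rotate → (-0.37569,2.47161) → ×s → (-0.40145,2.64109) → (-0.40,2.64)
v4: (-1.5,5) → rotate → (-2.23434,4.71781) → ×s → (-2.38755,5.04132) → (-2.39,5.04)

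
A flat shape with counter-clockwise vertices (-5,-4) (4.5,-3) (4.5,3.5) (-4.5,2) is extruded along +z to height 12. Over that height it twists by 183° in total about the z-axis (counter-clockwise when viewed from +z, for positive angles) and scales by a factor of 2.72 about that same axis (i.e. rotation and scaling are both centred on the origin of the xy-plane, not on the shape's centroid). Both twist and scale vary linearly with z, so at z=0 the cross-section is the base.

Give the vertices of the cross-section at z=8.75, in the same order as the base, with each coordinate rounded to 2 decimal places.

Cross-section at z=8.75: (14.30,-1.98) (-2.06,12.02) (-12.70,1.94) (3.70,-10.47)

t = z/height = 8.75/12 = 0.729167
s = 1 + (scale-1)·z/height = 1 + (2.72-1)·8.75/12 = 2.254167
θ = twist·z/height = 183°·8.75/12 = 133.4375° = 2.328924 rad
cos θ = -0.687563, sin θ = 0.726125 (intermediates below are computed at full precision and shown rounded to 5 d.p.)
v1: (-5,-4) → rotate → (6.34231,-0.88037) → ×s → (14.29663,-1.98451) → (14.30,-1.98)
v2: (4.5,-3) → rotate → (-0.91566,5.33025) → ×s → (-2.06405,12.01527) → (-2.06,12.02)
v3: (4.5,3.5) → rotate → (-5.63547,0.86109) → ×s → (-12.70329,1.94104) → (-12.70,1.94)
v4: (-4.5,2) → rotate → (1.64178,-4.64269) → ×s → (3.70085,-10.46539) → (3.70,-10.47)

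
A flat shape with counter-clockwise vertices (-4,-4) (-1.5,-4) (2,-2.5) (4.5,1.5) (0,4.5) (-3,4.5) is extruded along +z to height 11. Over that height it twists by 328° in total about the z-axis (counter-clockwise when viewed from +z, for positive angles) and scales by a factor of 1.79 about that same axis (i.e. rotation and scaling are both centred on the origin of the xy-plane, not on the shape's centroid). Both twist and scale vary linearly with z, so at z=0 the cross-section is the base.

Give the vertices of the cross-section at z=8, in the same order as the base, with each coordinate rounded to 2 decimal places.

t = z/height = 8/11 = 0.727273
s = 1 + (scale-1)·z/height = 1 + (1.79-1)·8/11 = 1.574545
θ = twist·z/height = 328°·8/11 = 238.5455° = 4.163404 rad
cos θ = -0.521822, sin θ = -0.853054 (intermediates below are computed at full precision and shown rounded to 5 d.p.)
v1: (-4,-4) → rotate → (-1.32493,5.49951) → ×s → (-2.08616,8.65922) → (-2.09,8.66)
v2: (-1.5,-4) → rotate → (-2.62948,3.36687) → ×s → (-4.14024,5.30129) → (-4.14,5.30)
v3: (2,-2.5) → rotate → (-3.17628,-0.40155) → ×s → (-5.00120,-0.63226) → (-5.00,-0.63)
v4: (4.5,1.5) → rotate → (-1.06862,-4.62148) → ×s → (-1.68259,-7.27673) → (-1.68,-7.28)
v5: (0,4.5) → rotate → (3.83874,-2.34820) → ×s → (6.04428,-3.69735) → (6.04,-3.70)
v6: (-3,4.5) → rotate → (5.40421,0.21096) → ×s → (8.50918,0.33217) → (8.51,0.33)

Cross-section at z=8: (-2.09,8.66) (-4.14,5.30) (-5.00,-0.63) (-1.68,-7.28) (6.04,-3.70) (8.51,0.33)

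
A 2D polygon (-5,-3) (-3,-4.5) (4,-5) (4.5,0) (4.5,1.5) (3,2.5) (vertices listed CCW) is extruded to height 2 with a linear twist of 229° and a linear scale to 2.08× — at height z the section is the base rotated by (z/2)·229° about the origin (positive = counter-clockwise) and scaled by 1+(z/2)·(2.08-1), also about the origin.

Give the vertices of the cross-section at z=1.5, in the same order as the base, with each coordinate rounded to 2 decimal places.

t = z/height = 1.5/2 = 0.75
s = 1 + (scale-1)·z/height = 1 + (2.08-1)·1.5/2 = 1.810000
θ = twist·z/height = 229°·1.5/2 = 171.7500° = 2.997603 rad
cos θ = -0.989651, sin θ = 0.143493 (intermediates below are computed at full precision and shown rounded to 5 d.p.)
v1: (-5,-3) → rotate → (5.37873,2.25149) → ×s → (9.73551,4.07520) → (9.74,4.08)
v2: (-3,-4.5) → rotate → (3.61467,4.02295) → ×s → (6.54255,7.28155) → (6.54,7.28)
v3: (4,-5) → rotate → (-3.24114,5.52223) → ×s → (-5.86647,9.99523) → (-5.87,10.00)
v4: (4.5,0) → rotate → (-4.45343,0.64572) → ×s → (-8.06071,1.16875) → (-8.06,1.17)
v5: (4.5,1.5) → rotate → (-4.66867,-0.83876) → ×s → (-8.45029,-1.51816) → (-8.45,-1.52)
v6: (3,2.5) → rotate → (-3.32769,-2.04365) → ×s → (-6.02311,-3.69901) → (-6.02,-3.70)

Cross-section at z=1.5: (9.74,4.08) (6.54,7.28) (-5.87,10.00) (-8.06,1.17) (-8.45,-1.52) (-6.02,-3.70)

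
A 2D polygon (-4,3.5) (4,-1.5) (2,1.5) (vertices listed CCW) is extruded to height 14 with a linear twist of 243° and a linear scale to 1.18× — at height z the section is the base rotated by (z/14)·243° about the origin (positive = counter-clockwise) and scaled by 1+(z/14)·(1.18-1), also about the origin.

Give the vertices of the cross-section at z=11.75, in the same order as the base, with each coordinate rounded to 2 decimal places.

Cross-section at z=11.75: (5.84,-1.81) (-4.91,-0.29) (-1.40,-2.51)

t = z/height = 11.75/14 = 0.839286
s = 1 + (scale-1)·z/height = 1 + (1.18-1)·11.75/14 = 1.151071
θ = twist·z/height = 243°·11.75/14 = 203.9464° = 3.559537 rad
cos θ = -0.913925, sin θ = -0.405882 (intermediates below are computed at full precision and shown rounded to 5 d.p.)
v1: (-4,3.5) → rotate → (5.07629,-1.57521) → ×s → (5.84317,-1.81318) → (5.84,-1.81)
v2: (4,-1.5) → rotate → (-4.26452,-0.25264) → ×s → (-4.90877,-0.29081) → (-4.91,-0.29)
v3: (2,1.5) → rotate → (-1.21903,-2.18265) → ×s → (-1.40319,-2.51239) → (-1.40,-2.51)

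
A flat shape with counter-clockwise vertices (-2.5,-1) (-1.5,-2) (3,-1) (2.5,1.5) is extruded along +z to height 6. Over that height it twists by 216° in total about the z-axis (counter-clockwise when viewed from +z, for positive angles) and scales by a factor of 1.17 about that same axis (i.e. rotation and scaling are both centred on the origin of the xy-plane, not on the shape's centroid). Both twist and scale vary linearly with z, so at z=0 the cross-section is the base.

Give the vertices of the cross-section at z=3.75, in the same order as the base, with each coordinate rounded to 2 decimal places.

t = z/height = 3.75/6 = 0.625
s = 1 + (scale-1)·z/height = 1 + (1.17-1)·3.75/6 = 1.106250
θ = twist·z/height = 216°·3.75/6 = 135.0000° = 2.356194 rad
cos θ = -0.707107, sin θ = 0.707107 (intermediates below are computed at full precision and shown rounded to 5 d.p.)
v1: (-2.5,-1) → rotate → (2.47487,-1.06066) → ×s → (2.73783,-1.17336) → (2.74,-1.17)
v2: (-1.5,-2) → rotate → (2.47487,0.35355) → ×s → (2.73783,0.39112) → (2.74,0.39)
v3: (3,-1) → rotate → (-1.41421,2.82843) → ×s → (-1.56447,3.12895) → (-1.56,3.13)
v4: (2.5,1.5) → rotate → (-2.82843,0.70711) → ×s → (-3.12895,0.78224) → (-3.13,0.78)

Cross-section at z=3.75: (2.74,-1.17) (2.74,0.39) (-1.56,3.13) (-3.13,0.78)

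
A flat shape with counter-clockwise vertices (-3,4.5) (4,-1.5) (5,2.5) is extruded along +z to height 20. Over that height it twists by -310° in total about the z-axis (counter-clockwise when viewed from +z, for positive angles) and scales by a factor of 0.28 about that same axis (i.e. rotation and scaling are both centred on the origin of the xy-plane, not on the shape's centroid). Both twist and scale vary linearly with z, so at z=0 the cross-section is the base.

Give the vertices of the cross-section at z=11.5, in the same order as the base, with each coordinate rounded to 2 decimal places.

t = z/height = 11.5/20 = 0.575
s = 1 + (scale-1)·z/height = 1 + (0.28-1)·11.5/20 = 0.586000
θ = twist·z/height = -310°·11.5/20 = -178.2500° = -3.111049 rad
cos θ = -0.999534, sin θ = -0.030539 (intermediates below are computed at full precision and shown rounded to 5 d.p.)
v1: (-3,4.5) → rotate → (3.13602,-4.40629) → ×s → (1.83771,-2.58208) → (1.84,-2.58)
v2: (4,-1.5) → rotate → (-4.04394,1.37715) → ×s → (-2.36975,0.80701) → (-2.37,0.81)
v3: (5,2.5) → rotate → (-4.92132,-2.65153) → ×s → (-2.88389,-1.55379) → (-2.88,-1.55)

Cross-section at z=11.5: (1.84,-2.58) (-2.37,0.81) (-2.88,-1.55)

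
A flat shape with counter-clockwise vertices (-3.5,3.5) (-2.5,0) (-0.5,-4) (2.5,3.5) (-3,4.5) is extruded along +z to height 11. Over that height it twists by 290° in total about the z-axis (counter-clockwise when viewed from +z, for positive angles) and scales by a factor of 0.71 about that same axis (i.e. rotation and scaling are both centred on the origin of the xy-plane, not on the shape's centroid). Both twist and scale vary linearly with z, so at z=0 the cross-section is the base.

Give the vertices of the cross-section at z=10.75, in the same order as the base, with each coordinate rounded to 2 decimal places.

t = z/height = 10.75/11 = 0.977273
s = 1 + (scale-1)·z/height = 1 + (0.71-1)·10.75/11 = 0.716591
θ = twist·z/height = 290°·10.75/11 = 283.4091° = 4.946422 rad
cos θ = 0.231902, sin θ = -0.972739 (intermediates below are computed at full precision and shown rounded to 5 d.p.)
v1: (-3.5,3.5) → rotate → (2.59293,4.21624) → ×s → (1.85807,3.02132) → (1.86,3.02)
v2: (-2.5,0) → rotate → (-0.57976,2.43185) → ×s → (-0.41545,1.74264) → (-0.42,1.74)
v3: (-0.5,-4) → rotate → (-4.00691,-0.44124) → ×s → (-2.87131,-0.31619) → (-2.87,-0.32)
v4: (2.5,3.5) → rotate → (3.98434,-1.62019) → ×s → (2.85514,-1.16101) → (2.86,-1.16)
v5: (-3,4.5) → rotate → (3.68162,3.96178) → ×s → (2.63821,2.83897) → (2.64,2.84)

Cross-section at z=10.75: (1.86,3.02) (-0.42,1.74) (-2.87,-0.32) (2.86,-1.16) (2.64,2.84)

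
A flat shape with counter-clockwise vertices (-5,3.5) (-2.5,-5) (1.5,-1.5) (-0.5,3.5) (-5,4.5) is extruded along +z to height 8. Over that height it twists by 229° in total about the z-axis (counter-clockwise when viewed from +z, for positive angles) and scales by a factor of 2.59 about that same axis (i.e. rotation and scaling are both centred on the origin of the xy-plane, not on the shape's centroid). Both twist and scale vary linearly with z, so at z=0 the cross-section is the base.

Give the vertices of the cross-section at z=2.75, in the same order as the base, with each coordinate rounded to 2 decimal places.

Cross-section at z=2.75: (-6.82,-6.52) (6.83,-5.30) (2.73,1.82) (-5.46,0.30) (-8.34,-6.22)

t = z/height = 2.75/8 = 0.34375
s = 1 + (scale-1)·z/height = 1 + (2.59-1)·2.75/8 = 1.546563
θ = twist·z/height = 229°·2.75/8 = 78.7188° = 1.373901 rad
cos θ = 0.195625, sin θ = 0.980679 (intermediates below are computed at full precision and shown rounded to 5 d.p.)
v1: (-5,3.5) → rotate → (-4.41050,-4.21871) → ×s → (-6.82112,-6.52449) → (-6.82,-6.52)
v2: (-2.5,-5) → rotate → (4.41433,-3.42982) → ×s → (6.82704,-5.30444) → (6.83,-5.30)
v3: (1.5,-1.5) → rotate → (1.76446,1.17758) → ×s → (2.72884,1.82120) → (2.73,1.82)
v4: (-0.5,3.5) → rotate → (-3.53019,0.19435) → ×s → (-5.45966,0.30057) → (-5.46,0.30)
v5: (-5,4.5) → rotate → (-5.39118,-4.02308) → ×s → (-8.33780,-6.22194) → (-8.34,-6.22)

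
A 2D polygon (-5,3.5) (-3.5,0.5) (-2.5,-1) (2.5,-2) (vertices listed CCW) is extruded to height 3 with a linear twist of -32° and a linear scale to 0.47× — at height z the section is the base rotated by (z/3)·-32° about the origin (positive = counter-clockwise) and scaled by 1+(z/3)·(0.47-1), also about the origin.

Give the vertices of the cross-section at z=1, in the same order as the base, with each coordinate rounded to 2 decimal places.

Cross-section at z=1: (-3.51,3.59) (-2.76,0.94) (-2.18,-0.43) (1.72,-2.00)

t = z/height = 1/3 = 0.333333
s = 1 + (scale-1)·z/height = 1 + (0.47-1)·1/3 = 0.823333
θ = twist·z/height = -32°·1/3 = -10.6667° = -0.186168 rad
cos θ = 0.982721, sin θ = -0.185095 (intermediates below are computed at full precision and shown rounded to 5 d.p.)
v1: (-5,3.5) → rotate → (-4.26577,4.36500) → ×s → (-3.51215,3.59385) → (-3.51,3.59)
v2: (-3.5,0.5) → rotate → (-3.34697,1.13919) → ×s → (-2.75568,0.93794) → (-2.76,0.94)
v3: (-2.5,-1) → rotate → (-2.64190,-0.51998) → ×s → (-2.17516,-0.42812) → (-2.18,-0.43)
v4: (2.5,-2) → rotate → (2.08661,-2.42818) → ×s → (1.71798,-1.99920) → (1.72,-2.00)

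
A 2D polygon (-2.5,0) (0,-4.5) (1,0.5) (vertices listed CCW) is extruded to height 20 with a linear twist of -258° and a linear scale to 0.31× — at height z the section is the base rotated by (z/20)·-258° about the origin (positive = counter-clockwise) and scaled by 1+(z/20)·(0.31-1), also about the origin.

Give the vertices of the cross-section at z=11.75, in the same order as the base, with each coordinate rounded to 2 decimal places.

Cross-section at z=11.75: (1.31,0.71) (-1.27,2.35) (-0.38,-0.54)

t = z/height = 11.75/20 = 0.5875
s = 1 + (scale-1)·z/height = 1 + (0.31-1)·11.75/20 = 0.594625
θ = twist·z/height = -258°·11.75/20 = -151.5750° = -2.645483 rad
cos θ = -0.879441, sin θ = -0.476008 (intermediates below are computed at full precision and shown rounded to 5 d.p.)
v1: (-2.5,0) → rotate → (2.19860,1.19002) → ×s → (1.30734,0.70762) → (1.31,0.71)
v2: (0,-4.5) → rotate → (-2.14204,3.95748) → ×s → (-1.27371,2.35322) → (-1.27,2.35)
v3: (1,0.5) → rotate → (-0.64144,-0.91573) → ×s → (-0.38141,-0.54452) → (-0.38,-0.54)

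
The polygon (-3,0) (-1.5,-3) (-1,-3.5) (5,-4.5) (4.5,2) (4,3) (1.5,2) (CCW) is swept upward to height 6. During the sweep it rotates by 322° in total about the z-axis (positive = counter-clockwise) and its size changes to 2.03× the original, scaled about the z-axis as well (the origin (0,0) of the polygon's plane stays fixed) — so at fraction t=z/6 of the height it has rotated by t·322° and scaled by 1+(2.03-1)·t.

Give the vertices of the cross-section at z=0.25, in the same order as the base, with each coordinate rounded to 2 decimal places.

t = z/height = 0.25/6 = 0.0416667
s = 1 + (scale-1)·z/height = 1 + (2.03-1)·0.25/6 = 1.042917
θ = twist·z/height = 322°·0.25/6 = 13.4167° = 0.234165 rad
cos θ = 0.972708, sin θ = 0.232031 (intermediates below are computed at full precision and shown rounded to 5 d.p.)
v1: (-3,0) → rotate → (-2.91813,-0.69609) → ×s → (-3.04336,-0.72597) → (-3.04,-0.73)
v2: (-1.5,-3) → rotate → (-0.76297,-3.26617) → ×s → (-0.79571,-3.40634) → (-0.80,-3.41)
v3: (-1,-3.5) → rotate → (-0.16060,-3.63651) → ×s → (-0.16749,-3.79258) → (-0.17,-3.79)
v4: (5,-4.5) → rotate → (5.90768,-3.21703) → ×s → (6.16122,-3.35510) → (6.16,-3.36)
v5: (4.5,2) → rotate → (3.91313,2.98956) → ×s → (4.08106,3.11786) → (4.08,3.12)
v6: (4,3) → rotate → (3.19474,3.84625) → ×s → (3.33185,4.01132) → (3.33,4.01)
v7: (1.5,2) → rotate → (0.99500,2.29346) → ×s → (1.03770,2.39189) → (1.04,2.39)

Cross-section at z=0.25: (-3.04,-0.73) (-0.80,-3.41) (-0.17,-3.79) (6.16,-3.36) (4.08,3.12) (3.33,4.01) (1.04,2.39)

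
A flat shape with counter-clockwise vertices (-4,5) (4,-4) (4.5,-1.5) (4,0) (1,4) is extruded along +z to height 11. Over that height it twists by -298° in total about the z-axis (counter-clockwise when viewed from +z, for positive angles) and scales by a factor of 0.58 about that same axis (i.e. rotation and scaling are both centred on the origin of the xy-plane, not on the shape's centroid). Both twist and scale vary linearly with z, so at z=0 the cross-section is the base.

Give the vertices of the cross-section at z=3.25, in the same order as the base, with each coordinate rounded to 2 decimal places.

Cross-section at z=3.25: (4.26,3.65) (-3.38,-3.62) (-1.18,-3.98) (0.12,-3.50) (3.53,-0.76)

t = z/height = 3.25/11 = 0.295455
s = 1 + (scale-1)·z/height = 1 + (0.58-1)·3.25/11 = 0.875909
θ = twist·z/height = -298°·3.25/11 = -88.0455° = -1.536683 rad
cos θ = 0.034107, sin θ = -0.999418 (intermediates below are computed at full precision and shown rounded to 5 d.p.)
v1: (-4,5) → rotate → (4.86066,4.16821) → ×s → (4.25750,3.65097) → (4.26,3.65)
v2: (4,-4) → rotate → (-3.86125,-4.13410) → ×s → (-3.38210,-3.62110) → (-3.38,-3.62)
v3: (4.5,-1.5) → rotate → (-1.34565,-4.54854) → ×s → (-1.17866,-3.98411) → (-1.18,-3.98)
v4: (4,0) → rotate → (0.13643,-3.99767) → ×s → (0.11950,-3.50160) → (0.12,-3.50)
v5: (1,4) → rotate → (4.03178,-0.86299) → ×s → (3.53147,-0.75590) → (3.53,-0.76)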